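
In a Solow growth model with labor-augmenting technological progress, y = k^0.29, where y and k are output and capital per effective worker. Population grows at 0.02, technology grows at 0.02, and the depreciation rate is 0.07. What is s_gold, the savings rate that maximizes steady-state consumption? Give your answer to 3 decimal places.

Break-even investment rate: n + g + δ = 0.02 + 0.02 + 0.07 = 0.11.
At the golden rule MPK = n+g+δ, and in any Cobb-Douglas steady state s = (n+g+δ)·k/y = MPK·k/y = capital's share 0.29.

s_gold = 0.290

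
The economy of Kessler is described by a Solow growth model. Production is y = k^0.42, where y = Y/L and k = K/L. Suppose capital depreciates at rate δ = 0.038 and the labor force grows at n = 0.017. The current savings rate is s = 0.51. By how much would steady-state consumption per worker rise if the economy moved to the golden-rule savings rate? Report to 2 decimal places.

Capital per worker breaks even when investment replaces (n + δ)·k; here n + δ = 0.055.
Current steady state (s = 0.51): k* = (0.51/0.055)^(1/0.58) ≈ 46.5157, y* = 46.5157^0.42 ≈ 5.0164, c* = (1−0.51)·5.0164 ≈ 2.4580.
Golden rule sets MPK = n+δ: 0.42·k^(0.42−1) = 0.055, so k_gold = (0.42/0.055)^(1/0.58) ≈ 33.2827.
y_gold = 33.2827^0.42 ≈ 4.3584, c_gold = y_gold − 0.055·k_gold ≈ 2.5279.
Gain: Δc = 2.5279 − 2.4580 ≈ 0.0699.

Δc ≈ 0.07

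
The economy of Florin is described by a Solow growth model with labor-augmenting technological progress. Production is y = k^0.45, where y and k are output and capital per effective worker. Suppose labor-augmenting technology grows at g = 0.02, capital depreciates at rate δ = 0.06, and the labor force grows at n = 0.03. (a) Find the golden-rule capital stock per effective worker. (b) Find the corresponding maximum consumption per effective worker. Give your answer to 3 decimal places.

(a) k_gold ≈ 12.954; (b) c_gold ≈ 1.742

n + g + δ = 0.03 + 0.02 + 0.06 = 0.11.
At the golden rule the marginal product of capital equals n+g+δ: 0.45·k^(0.45−1) = 0.11. Solving, k_gold = (0.45/0.11)^(1/0.55) ≈ 12.9539.
y_gold = 12.9539^0.45 ≈ 3.1665; c_gold = y_gold − 0.11·k_gold ≈ 1.7416.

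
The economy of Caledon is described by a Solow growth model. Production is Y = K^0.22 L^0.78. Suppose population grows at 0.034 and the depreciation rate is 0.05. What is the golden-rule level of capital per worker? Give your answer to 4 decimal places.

The effective depreciation rate is n + δ = 0.034 + 0.05 = 0.084.
Golden rule sets MPK = n+δ: 0.22·k^(0.22−1) = 0.084, so k_gold = (0.22/0.084)^(1/0.78) ≈ 3.4362.

k_gold ≈ 3.4362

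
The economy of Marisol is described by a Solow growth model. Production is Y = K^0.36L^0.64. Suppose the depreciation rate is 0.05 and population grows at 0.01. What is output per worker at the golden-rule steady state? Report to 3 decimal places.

y_gold ≈ 2.740

Break-even investment rate: n + δ = 0.01 + 0.05 = 0.06.
Setting f'(k) = n+δ gives 0.36·k^(0.36−1) = 0.06, hence k_gold = (0.36/0.06)^(1/0.64) ≈ 16.4385.
Output: y_gold = k_gold^0.36 = 16.4385^0.36 ≈ 2.7397.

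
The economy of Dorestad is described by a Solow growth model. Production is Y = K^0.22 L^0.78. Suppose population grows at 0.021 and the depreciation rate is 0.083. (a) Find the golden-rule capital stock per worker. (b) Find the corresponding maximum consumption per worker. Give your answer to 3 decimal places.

(a) k_gold ≈ 2.613; (b) c_gold ≈ 0.964

n + δ = 0.021 + 0.083 = 0.104.
Setting f'(k) = n+δ gives 0.22·k^(0.22−1) = 0.104, hence k_gold = (0.22/0.104)^(1/0.78) ≈ 2.6132.
y_gold = 2.6132^0.22 ≈ 1.2353; c_gold = y_gold − 0.104·k_gold ≈ 0.9635.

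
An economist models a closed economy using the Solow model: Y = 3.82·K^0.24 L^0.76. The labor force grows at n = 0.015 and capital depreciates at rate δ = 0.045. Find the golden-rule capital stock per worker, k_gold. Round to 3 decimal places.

Capital per worker breaks even when investment replaces (n + δ)·k; here n + δ = 0.06.
Golden rule sets MPK = n+δ: 0.24·3.82·k^(0.24−1) = 0.06, so k_gold = (0.24·3.82/0.06)^(1/0.76) ≈ 36.1457.

k_gold ≈ 36.146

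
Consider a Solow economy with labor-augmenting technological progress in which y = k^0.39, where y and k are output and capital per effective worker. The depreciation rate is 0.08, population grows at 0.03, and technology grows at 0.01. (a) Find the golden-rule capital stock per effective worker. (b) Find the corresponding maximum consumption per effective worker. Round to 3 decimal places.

(a) k_gold ≈ 6.905; (b) c_gold ≈ 1.296

n + g + δ = 0.03 + 0.01 + 0.08 = 0.12.
Maximizing c = f(k) − (n+g+δ)·k gives f'(k) = n+g+δ, i.e. 0.39·k^(0.39−1) = 0.12, so k_gold = (0.39/0.12)^(1/0.61) ≈ 6.9048.
y_gold = 6.9048^0.39 ≈ 2.1246; c_gold = y_gold − 0.12·k_gold ≈ 1.2960.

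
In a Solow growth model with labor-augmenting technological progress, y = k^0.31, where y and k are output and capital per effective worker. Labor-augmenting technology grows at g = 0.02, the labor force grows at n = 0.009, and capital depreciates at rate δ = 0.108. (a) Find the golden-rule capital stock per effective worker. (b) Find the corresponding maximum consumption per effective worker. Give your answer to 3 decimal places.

The effective depreciation rate is n + g + δ = 0.009 + 0.02 + 0.108 = 0.137.
At the golden rule the marginal product of capital equals n+g+δ: 0.31·k^(0.31−1) = 0.137. Solving, k_gold = (0.31/0.137)^(1/0.69) ≈ 3.2657.
y_gold = 3.2657^0.31 ≈ 1.4432; c_gold = y_gold − 0.137·k_gold ≈ 0.9958.

(a) k_gold ≈ 3.266; (b) c_gold ≈ 0.996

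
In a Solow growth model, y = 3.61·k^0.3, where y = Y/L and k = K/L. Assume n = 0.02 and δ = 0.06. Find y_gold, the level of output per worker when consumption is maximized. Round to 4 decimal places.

y_gold ≈ 11.0269

n + δ = 0.02 + 0.06 = 0.08.
Setting f'(k) = n+δ gives 0.3·3.61·k^(0.3−1) = 0.08, hence k_gold = (0.3·3.61/0.08)^(1/0.7) ≈ 41.3508.
Output: y_gold = 3.61·k_gold^0.3 = 3.61·41.3508^0.3 ≈ 11.0269.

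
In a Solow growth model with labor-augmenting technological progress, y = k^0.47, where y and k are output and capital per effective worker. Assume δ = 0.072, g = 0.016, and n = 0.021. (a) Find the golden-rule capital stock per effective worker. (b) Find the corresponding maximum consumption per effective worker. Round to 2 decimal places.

The effective depreciation rate is n + g + δ = 0.021 + 0.016 + 0.072 = 0.109.
At the golden rule the marginal product of capital equals n+g+δ: 0.47·k^(0.47−1) = 0.109. Solving, k_gold = (0.47/0.109)^(1/0.53) ≈ 15.7577.
y_gold = 15.7577^0.47 ≈ 3.6544; c_gold = y_gold − 0.109·k_gold ≈ 1.9369.

(a) k_gold ≈ 15.76; (b) c_gold ≈ 1.94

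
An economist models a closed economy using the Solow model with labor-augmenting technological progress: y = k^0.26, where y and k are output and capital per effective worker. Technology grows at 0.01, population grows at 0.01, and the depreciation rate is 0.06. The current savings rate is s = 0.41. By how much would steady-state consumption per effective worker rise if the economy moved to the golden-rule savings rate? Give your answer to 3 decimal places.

Break-even investment rate: n + g + δ = 0.01 + 0.01 + 0.06 = 0.08.
Current steady state (s = 0.41): k* = (0.41/0.08)^(1/0.74) ≈ 9.1001, y* = 9.1001^0.26 ≈ 1.7756, c* = (1−0.41)·1.7756 ≈ 1.0476.
Maximizing c = f(k) − (n+g+δ)·k gives f'(k) = n+g+δ, i.e. 0.26·k^(0.26−1) = 0.08, so k_gold = (0.26/0.08)^(1/0.74) ≈ 4.9174.
y_gold = 4.9174^0.26 ≈ 1.5130, c_gold = y_gold − 0.08·k_gold ≈ 1.1197.
Gain: Δc = 1.1197 − 1.0476 ≈ 0.0720.

Δc ≈ 0.072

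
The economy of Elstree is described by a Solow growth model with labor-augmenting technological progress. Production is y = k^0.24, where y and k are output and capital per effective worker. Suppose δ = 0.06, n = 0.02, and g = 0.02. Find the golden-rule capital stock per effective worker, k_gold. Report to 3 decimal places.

n + g + δ = 0.02 + 0.02 + 0.06 = 0.1.
Golden rule sets MPK = n+g+δ: 0.24·k^(0.24−1) = 0.1, so k_gold = (0.24/0.1)^(1/0.76) ≈ 3.1643.

k_gold ≈ 3.164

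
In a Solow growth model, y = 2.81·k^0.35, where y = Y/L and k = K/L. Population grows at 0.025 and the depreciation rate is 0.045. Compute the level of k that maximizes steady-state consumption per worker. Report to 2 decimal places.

k_gold ≈ 58.30

The effective depreciation rate is n + δ = 0.025 + 0.045 = 0.07.
Golden rule sets MPK = n+δ: 0.35·2.81·k^(0.35−1) = 0.07, so k_gold = (0.35·2.81/0.07)^(1/0.65) ≈ 58.2983.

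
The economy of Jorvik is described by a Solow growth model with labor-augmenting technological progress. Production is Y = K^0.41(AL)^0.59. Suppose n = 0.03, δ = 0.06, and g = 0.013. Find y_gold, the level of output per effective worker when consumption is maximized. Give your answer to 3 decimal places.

n + g + δ = 0.03 + 0.013 + 0.06 = 0.103.
Setting f'(k) = n+g+δ gives 0.41·k^(0.41−1) = 0.103, hence k_gold = (0.41/0.103)^(1/0.59) ≈ 10.3958.
Output: y_gold = k_gold^0.41 = 10.3958^0.41 ≈ 2.6116.

y_gold ≈ 2.612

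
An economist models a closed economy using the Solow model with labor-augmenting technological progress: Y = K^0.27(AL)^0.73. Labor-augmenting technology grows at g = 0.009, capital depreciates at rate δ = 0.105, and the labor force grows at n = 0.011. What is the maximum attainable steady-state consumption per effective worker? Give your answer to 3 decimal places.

c_gold ≈ 0.971

Capital per effective worker breaks even when investment replaces (n + g + δ)·k; here n + g + δ = 0.125.
At the golden rule the marginal product of capital equals n+g+δ: 0.27·k^(0.27−1) = 0.125. Solving, k_gold = (0.27/0.125)^(1/0.73) ≈ 2.8718.
y_gold = 2.8718^0.27 ≈ 1.3295.
c_gold = y_gold − (n+g+δ)·k_gold = 1.3295 − 0.125·2.8718 ≈ 0.9706.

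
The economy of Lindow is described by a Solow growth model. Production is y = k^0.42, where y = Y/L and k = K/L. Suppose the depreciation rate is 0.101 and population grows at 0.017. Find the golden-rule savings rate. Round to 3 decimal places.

n + δ = 0.017 + 0.101 = 0.118.
At the golden rule MPK = n+δ, and in any Cobb-Douglas steady state s = (n+δ)·k/y = MPK·k/y = capital's share 0.42.

s_gold = 0.420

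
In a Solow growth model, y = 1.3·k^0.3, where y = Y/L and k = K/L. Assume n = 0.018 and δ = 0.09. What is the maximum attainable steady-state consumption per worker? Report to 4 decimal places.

Break-even investment rate: n + δ = 0.018 + 0.09 = 0.108.
Maximizing c = f(k) − (n+δ)·k gives f'(k) = n+δ, i.e. 0.3·1.3·k^(0.3−1) = 0.108, so k_gold = (0.3·1.3/0.108)^(1/0.7) ≈ 6.2608.
y_gold = 1.3·6.2608^0.3 ≈ 2.2539.
c_gold = y_gold − (n+δ)·k_gold = 2.2539 − 0.108·6.2608 ≈ 1.5777.

c_gold ≈ 1.5777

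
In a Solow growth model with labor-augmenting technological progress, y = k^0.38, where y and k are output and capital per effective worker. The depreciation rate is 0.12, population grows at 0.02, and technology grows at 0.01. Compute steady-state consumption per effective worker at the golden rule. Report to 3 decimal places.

c_gold ≈ 1.096

Break-even investment rate: n + g + δ = 0.02 + 0.01 + 0.12 = 0.15.
Setting f'(k) = n+g+δ gives 0.38·k^(0.38−1) = 0.15, hence k_gold = (0.38/0.15)^(1/0.62) ≈ 4.4783.
y_gold = 4.4783^0.38 ≈ 1.7678.
c_gold = y_gold − (n+g+δ)·k_gold = 1.7678 − 0.15·4.4783 ≈ 1.0960.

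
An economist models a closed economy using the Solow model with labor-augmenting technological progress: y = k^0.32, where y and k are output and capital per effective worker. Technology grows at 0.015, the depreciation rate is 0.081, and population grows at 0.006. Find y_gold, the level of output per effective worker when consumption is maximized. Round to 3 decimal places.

y_gold ≈ 1.713

Break-even investment rate: n + g + δ = 0.006 + 0.015 + 0.081 = 0.102.
Golden rule sets MPK = n+g+δ: 0.32·k^(0.32−1) = 0.102, so k_gold = (0.32/0.102)^(1/0.68) ≈ 5.3730.
Output: y_gold = k_gold^0.32 = 5.3730^0.32 ≈ 1.7127.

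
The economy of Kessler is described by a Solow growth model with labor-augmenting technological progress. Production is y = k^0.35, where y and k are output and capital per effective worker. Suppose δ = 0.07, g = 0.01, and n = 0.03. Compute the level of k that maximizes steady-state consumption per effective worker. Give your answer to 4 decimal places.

k_gold ≈ 5.9340

Capital per effective worker breaks even when investment replaces (n + g + δ)·k; here n + g + δ = 0.11.
Golden rule sets MPK = n+g+δ: 0.35·k^(0.35−1) = 0.11, so k_gold = (0.35/0.11)^(1/0.65) ≈ 5.9340.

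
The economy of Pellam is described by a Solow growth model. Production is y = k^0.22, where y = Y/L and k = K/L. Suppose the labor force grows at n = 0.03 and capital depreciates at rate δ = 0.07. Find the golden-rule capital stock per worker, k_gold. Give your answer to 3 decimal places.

Break-even investment rate: n + δ = 0.03 + 0.07 = 0.1.
Setting f'(k) = n+δ gives 0.22·k^(0.22−1) = 0.1, hence k_gold = (0.22/0.1)^(1/0.78) ≈ 2.7479.

k_gold ≈ 2.748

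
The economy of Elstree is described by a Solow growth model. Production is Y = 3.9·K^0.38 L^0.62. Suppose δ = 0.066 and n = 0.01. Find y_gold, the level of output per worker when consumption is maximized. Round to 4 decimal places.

Capital per worker breaks even when investment replaces (n + δ)·k; here n + δ = 0.076.
Golden rule sets MPK = n+δ: 0.38·3.9·k^(0.38−1) = 0.076, so k_gold = (0.38·3.9/0.076)^(1/0.62) ≈ 120.4207.
Output: y_gold = 3.9·k_gold^0.38 = 3.9·120.4207^0.38 ≈ 24.0841.

y_gold ≈ 24.0841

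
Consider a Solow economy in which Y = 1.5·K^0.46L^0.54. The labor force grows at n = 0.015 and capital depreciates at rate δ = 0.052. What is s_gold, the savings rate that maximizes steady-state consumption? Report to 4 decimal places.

s_gold = 0.4600

n + δ = 0.015 + 0.052 = 0.067.
At the golden rule MPK = n+δ, and in any Cobb-Douglas steady state s = (n+δ)·k/y = MPK·k/y = capital's share 0.46.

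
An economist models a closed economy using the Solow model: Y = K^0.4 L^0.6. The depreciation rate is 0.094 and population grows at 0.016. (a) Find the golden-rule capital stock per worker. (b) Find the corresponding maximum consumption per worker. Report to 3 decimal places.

(a) k_gold ≈ 8.599; (b) c_gold ≈ 1.419

n + δ = 0.016 + 0.094 = 0.11.
At the golden rule the marginal product of capital equals n+δ: 0.4·k^(0.4−1) = 0.11. Solving, k_gold = (0.4/0.11)^(1/0.6) ≈ 8.5990.
y_gold = 8.5990^0.4 ≈ 2.3647; c_gold = y_gold − 0.11·k_gold ≈ 1.4188.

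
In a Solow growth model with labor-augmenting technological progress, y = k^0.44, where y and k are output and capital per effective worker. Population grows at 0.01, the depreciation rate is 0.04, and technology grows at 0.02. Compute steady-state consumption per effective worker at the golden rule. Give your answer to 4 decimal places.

c_gold ≈ 2.3739

The effective depreciation rate is n + g + δ = 0.01 + 0.02 + 0.04 = 0.07.
At the golden rule the marginal product of capital equals n+g+δ: 0.44·k^(0.44−1) = 0.07. Solving, k_gold = (0.44/0.07)^(1/0.56) ≈ 26.6461.
y_gold = 26.6461^0.44 ≈ 4.2391.
c_gold = y_gold − (n+g+δ)·k_gold = 4.2391 − 0.07·26.6461 ≈ 2.3739.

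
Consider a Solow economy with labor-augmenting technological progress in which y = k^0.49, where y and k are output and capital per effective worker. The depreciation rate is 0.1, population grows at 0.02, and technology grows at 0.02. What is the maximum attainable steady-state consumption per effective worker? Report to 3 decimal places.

The effective depreciation rate is n + g + δ = 0.02 + 0.02 + 0.1 = 0.14.
Maximizing c = f(k) − (n+g+δ)·k gives f'(k) = n+g+δ, i.e. 0.49·k^(0.49−1) = 0.14, so k_gold = (0.49/0.14)^(1/0.51) ≈ 11.6627.
y_gold = 11.6627^0.49 ≈ 3.3322.
c_gold = y_gold − (n+g+δ)·k_gold = 3.3322 − 0.14·11.6627 ≈ 1.6994.

c_gold ≈ 1.699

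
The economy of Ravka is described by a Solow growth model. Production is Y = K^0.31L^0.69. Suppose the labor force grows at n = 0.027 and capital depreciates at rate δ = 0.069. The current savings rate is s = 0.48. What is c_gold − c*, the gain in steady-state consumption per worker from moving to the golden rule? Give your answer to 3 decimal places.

The effective depreciation rate is n + δ = 0.027 + 0.069 = 0.096.
Current steady state (s = 0.48): k* = (0.48/0.096)^(1/0.69) ≈ 10.3039, y* = 10.3039^0.31 ≈ 2.0608, c* = (1−0.48)·2.0608 ≈ 1.0716.
Maximizing c = f(k) − (n+δ)·k gives f'(k) = n+δ, i.e. 0.31·k^(0.31−1) = 0.096, so k_gold = (0.31/0.096)^(1/0.69) ≈ 5.4678.
y_gold = 5.4678^0.31 ≈ 1.6933, c_gold = y_gold − 0.096·k_gold ≈ 1.1683.
Gain: Δc = 1.1683 − 1.0716 ≈ 0.0967.

Δc ≈ 0.097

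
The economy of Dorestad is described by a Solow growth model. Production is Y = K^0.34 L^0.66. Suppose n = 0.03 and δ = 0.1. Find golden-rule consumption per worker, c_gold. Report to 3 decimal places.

n + δ = 0.03 + 0.1 = 0.13.
Maximizing c = f(k) − (n+δ)·k gives f'(k) = n+δ, i.e. 0.34·k^(0.34−1) = 0.13, so k_gold = (0.34/0.13)^(1/0.66) ≈ 4.2917.
y_gold = 4.2917^0.34 ≈ 1.6409.
c_gold = y_gold − (n+δ)·k_gold = 1.6409 − 0.13·4.2917 ≈ 1.0830.

c_gold ≈ 1.083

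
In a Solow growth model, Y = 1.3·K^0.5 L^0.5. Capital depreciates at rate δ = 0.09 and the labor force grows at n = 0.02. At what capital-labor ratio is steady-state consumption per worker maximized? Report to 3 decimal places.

k_gold ≈ 34.917

n + δ = 0.02 + 0.09 = 0.11.
Setting f'(k) = n+δ gives 0.5·1.3·k^(0.5−1) = 0.11, hence k_gold = (0.5·1.3/0.11)^(1/0.5) ≈ 34.9174.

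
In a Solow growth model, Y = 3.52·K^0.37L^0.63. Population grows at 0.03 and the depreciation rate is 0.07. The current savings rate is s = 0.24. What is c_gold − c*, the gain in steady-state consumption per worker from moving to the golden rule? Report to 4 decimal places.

Capital per worker breaks even when investment replaces (n + δ)·k; here n + δ = 0.1.
Current steady state (s = 0.24): k* = (0.24·3.52/0.1)^(1/0.63) ≈ 29.5827, y* = 3.52·29.5827^0.37 ≈ 12.3261, c* = (1−0.24)·12.3261 ≈ 9.3679.
Golden rule sets MPK = n+δ: 0.37·3.52·k^(0.37−1) = 0.1, so k_gold = (0.37·3.52/0.1)^(1/0.63) ≈ 58.8079.
y_gold = 3.52·58.8079^0.37 ≈ 15.8940, c_gold = y_gold − 0.1·k_gold ≈ 10.0132.
Gain: Δc = 10.0132 − 9.3679 ≈ 0.6454.

Δc ≈ 0.6454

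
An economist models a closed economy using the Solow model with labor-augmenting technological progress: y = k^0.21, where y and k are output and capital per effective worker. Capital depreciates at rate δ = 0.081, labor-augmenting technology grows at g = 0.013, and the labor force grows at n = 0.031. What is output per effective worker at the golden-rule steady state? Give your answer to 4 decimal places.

y_gold ≈ 1.1479

Capital per effective worker breaks even when investment replaces (n + g + δ)·k; here n + g + δ = 0.125.
Golden rule sets MPK = n+g+δ: 0.21·k^(0.21−1) = 0.125, so k_gold = (0.21/0.125)^(1/0.79) ≈ 1.9284.
Output: y_gold = k_gold^0.21 = 1.9284^0.21 ≈ 1.1479.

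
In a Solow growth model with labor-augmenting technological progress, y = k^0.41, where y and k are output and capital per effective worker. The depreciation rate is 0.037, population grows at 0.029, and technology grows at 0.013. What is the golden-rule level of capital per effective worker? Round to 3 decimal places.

k_gold ≈ 16.298

The effective depreciation rate is n + g + δ = 0.029 + 0.013 + 0.037 = 0.079.
Golden rule sets MPK = n+g+δ: 0.41·k^(0.41−1) = 0.079, so k_gold = (0.41/0.079)^(1/0.59) ≈ 16.2978.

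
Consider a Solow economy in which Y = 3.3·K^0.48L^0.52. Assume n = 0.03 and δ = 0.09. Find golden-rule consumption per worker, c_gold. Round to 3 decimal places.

c_gold ≈ 18.573

n + δ = 0.03 + 0.09 = 0.12.
Maximizing c = f(k) − (n+δ)·k gives f'(k) = n+δ, i.e. 0.48·3.3·k^(0.48−1) = 0.12, so k_gold = (0.48·3.3/0.12)^(1/0.52) ≈ 142.8729.
y_gold = 3.3·142.8729^0.48 ≈ 35.7182.
c_gold = y_gold − (n+δ)·k_gold = 35.7182 − 0.12·142.8729 ≈ 18.5735.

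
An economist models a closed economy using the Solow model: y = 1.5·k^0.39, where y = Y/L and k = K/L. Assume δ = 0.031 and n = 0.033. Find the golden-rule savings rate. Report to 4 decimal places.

The effective depreciation rate is n + δ = 0.033 + 0.031 = 0.064.
At the golden rule MPK = n+δ, and in any Cobb-Douglas steady state s = (n+δ)·k/y = MPK·k/y = capital's share 0.39.

s_gold = 0.3900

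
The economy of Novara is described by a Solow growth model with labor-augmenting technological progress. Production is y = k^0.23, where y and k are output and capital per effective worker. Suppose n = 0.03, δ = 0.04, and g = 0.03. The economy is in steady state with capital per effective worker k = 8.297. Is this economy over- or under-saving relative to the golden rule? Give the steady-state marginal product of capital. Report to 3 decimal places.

n + g + δ = 0.03 + 0.03 + 0.04 = 0.1.
MPK = 0.23·k^(0.23−1) = 0.23·8.297^(-0.77) ≈ 0.0451.
MPK < 0.1, so the economy is dynamically inefficient (over-saving).

over-saving; MPK ≈ 0.045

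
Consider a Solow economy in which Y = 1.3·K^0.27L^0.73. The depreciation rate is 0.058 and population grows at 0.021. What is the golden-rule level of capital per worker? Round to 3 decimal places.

k_gold ≈ 7.713

Capital per worker breaks even when investment replaces (n + δ)·k; here n + δ = 0.079.
At the golden rule the marginal product of capital equals n+δ: 0.27·1.3·k^(0.27−1) = 0.079. Solving, k_gold = (0.27·1.3/0.079)^(1/0.73) ≈ 7.7132.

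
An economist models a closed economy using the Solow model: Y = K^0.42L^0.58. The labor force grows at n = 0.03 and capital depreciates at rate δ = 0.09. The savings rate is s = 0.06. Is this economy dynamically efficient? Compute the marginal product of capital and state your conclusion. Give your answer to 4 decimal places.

Capital per worker breaks even when investment replaces (n + δ)·k; here n + δ = 0.12.
Steady-state k*: s·k^0.42 = 0.12·k gives k* = (0.06/0.12)^(1/0.58) ≈ 0.3027.
MPK = 0.42·0.3027^(-0.58) ≈ 0.8400.
MPK > n+δ = 0.12, so the economy is dynamically efficient (under-saving).

dynamically efficient; MPK ≈ 0.8400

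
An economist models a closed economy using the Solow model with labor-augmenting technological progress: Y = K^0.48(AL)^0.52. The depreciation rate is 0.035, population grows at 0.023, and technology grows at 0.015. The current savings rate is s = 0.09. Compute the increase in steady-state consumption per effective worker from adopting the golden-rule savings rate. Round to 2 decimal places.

Δc ≈ 1.85

The effective depreciation rate is n + g + δ = 0.023 + 0.015 + 0.035 = 0.073.
Current steady state (s = 0.09): k* = (0.09/0.073)^(1/0.52) ≈ 1.4957, y* = 1.4957^0.48 ≈ 1.2132, c* = (1−0.09)·1.2132 ≈ 1.1040.
Setting f'(k) = n+g+δ gives 0.48·k^(0.48−1) = 0.073, hence k_gold = (0.48/0.073)^(1/0.52) ≈ 37.4042.
y_gold = 37.4042^0.48 ≈ 5.6885, c_gold = y_gold − 0.073·k_gold ≈ 2.9580.
Gain: Δc = 2.9580 − 1.1040 ≈ 1.8541.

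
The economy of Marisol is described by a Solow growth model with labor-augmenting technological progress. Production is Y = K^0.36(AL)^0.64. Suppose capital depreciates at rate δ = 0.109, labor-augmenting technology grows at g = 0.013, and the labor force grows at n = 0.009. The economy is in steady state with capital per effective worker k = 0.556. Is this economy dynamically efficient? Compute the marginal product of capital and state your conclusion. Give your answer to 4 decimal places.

Break-even investment rate: n + g + δ = 0.009 + 0.013 + 0.109 = 0.131.
MPK = 0.36·k^(0.36−1) = 0.36·0.556^(-0.64) ≈ 0.5241.
MPK > 0.131, so the economy is dynamically efficient (under-saving).

dynamically efficient; MPK ≈ 0.5241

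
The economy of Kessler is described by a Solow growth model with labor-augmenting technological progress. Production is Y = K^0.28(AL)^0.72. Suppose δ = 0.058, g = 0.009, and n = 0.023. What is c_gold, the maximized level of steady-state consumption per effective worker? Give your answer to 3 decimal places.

c_gold ≈ 1.119

n + g + δ = 0.023 + 0.009 + 0.058 = 0.09.
At the golden rule the marginal product of capital equals n+g+δ: 0.28·k^(0.28−1) = 0.09. Solving, k_gold = (0.28/0.09)^(1/0.72) ≈ 4.8373.
y_gold = 4.8373^0.28 ≈ 1.5549.
c_gold = y_gold − (n+g+δ)·k_gold = 1.5549 − 0.09·4.8373 ≈ 1.1195.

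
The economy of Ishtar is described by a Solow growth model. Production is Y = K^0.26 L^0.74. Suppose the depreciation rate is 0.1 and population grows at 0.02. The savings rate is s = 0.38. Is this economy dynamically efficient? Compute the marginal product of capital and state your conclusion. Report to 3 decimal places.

dynamically inefficient; MPK ≈ 0.082

n + δ = 0.02 + 0.1 = 0.12.
Steady-state k*: s·k^0.26 = 0.12·k gives k* = (0.38/0.12)^(1/0.74) ≈ 4.7478.
MPK = 0.26·4.7478^(-0.74) ≈ 0.0821.
MPK < n+δ = 0.12, so the economy is dynamically inefficient (over-saving).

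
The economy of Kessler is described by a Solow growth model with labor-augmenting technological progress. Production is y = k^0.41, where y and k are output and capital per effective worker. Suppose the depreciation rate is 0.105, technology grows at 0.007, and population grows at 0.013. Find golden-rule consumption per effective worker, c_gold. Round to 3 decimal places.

n + g + δ = 0.013 + 0.007 + 0.105 = 0.125.
Setting f'(k) = n+g+δ gives 0.41·k^(0.41−1) = 0.125, hence k_gold = (0.41/0.125)^(1/0.59) ≈ 7.4879.
y_gold = 7.4879^0.41 ≈ 2.2829.
c_gold = y_gold − (n+g+δ)·k_gold = 2.2829 − 0.125·7.4879 ≈ 1.3469.

c_gold ≈ 1.347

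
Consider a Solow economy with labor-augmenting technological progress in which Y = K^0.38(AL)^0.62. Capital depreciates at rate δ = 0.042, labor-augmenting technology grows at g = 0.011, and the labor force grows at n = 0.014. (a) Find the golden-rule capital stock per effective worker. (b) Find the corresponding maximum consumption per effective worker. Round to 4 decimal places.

n + g + δ = 0.014 + 0.011 + 0.042 = 0.067.
Golden rule sets MPK = n+g+δ: 0.38·k^(0.38−1) = 0.067, so k_gold = (0.38/0.067)^(1/0.62) ≈ 16.4308.
y_gold = 16.4308^0.38 ≈ 2.8970; c_gold = y_gold − 0.067·k_gold ≈ 1.7961.

(a) k_gold ≈ 16.4308; (b) c_gold ≈ 1.7961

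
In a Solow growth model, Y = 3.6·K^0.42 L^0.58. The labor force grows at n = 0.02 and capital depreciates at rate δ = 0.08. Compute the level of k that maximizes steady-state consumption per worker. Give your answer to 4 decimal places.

The effective depreciation rate is n + δ = 0.02 + 0.08 = 0.1.
Maximizing c = f(k) − (n+δ)·k gives f'(k) = n+δ, i.e. 0.42·3.6·k^(0.42−1) = 0.1, so k_gold = (0.42·3.6/0.1)^(1/0.58) ≈ 108.0712.

k_gold ≈ 108.0712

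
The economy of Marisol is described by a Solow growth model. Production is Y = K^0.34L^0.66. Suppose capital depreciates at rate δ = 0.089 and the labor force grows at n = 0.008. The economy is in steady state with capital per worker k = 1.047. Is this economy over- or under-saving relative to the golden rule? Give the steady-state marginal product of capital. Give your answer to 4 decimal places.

n + δ = 0.008 + 0.089 = 0.097.
MPK = 0.34·k^(0.34−1) = 0.34·1.047^(-0.66) ≈ 0.3298.
MPK > 0.097, so the economy is dynamically efficient (under-saving).

under-saving; MPK ≈ 0.3298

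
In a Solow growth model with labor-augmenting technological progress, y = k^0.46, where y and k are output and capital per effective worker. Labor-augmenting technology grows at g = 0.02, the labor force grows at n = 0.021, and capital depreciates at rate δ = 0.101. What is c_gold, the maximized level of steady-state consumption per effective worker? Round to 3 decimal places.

c_gold ≈ 1.470

Break-even investment rate: n + g + δ = 0.021 + 0.02 + 0.101 = 0.142.
Maximizing c = f(k) − (n+g+δ)·k gives f'(k) = n+g+δ, i.e. 0.46·k^(0.46−1) = 0.142, so k_gold = (0.46/0.142)^(1/0.54) ≈ 8.8169.
y_gold = 8.8169^0.46 ≈ 2.7217.
c_gold = y_gold − (n+g+δ)·k_gold = 2.7217 − 0.142·8.8169 ≈ 1.4697.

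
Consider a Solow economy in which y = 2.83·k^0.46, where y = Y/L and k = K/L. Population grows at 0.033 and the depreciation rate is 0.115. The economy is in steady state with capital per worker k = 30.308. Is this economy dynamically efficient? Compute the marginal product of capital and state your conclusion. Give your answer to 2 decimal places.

dynamically efficient; MPK ≈ 0.21

Capital per worker breaks even when investment replaces (n + δ)·k; here n + δ = 0.148.
MPK = 0.46·2.83·k^(0.46−1) = 0.46·2.83·30.308^(-0.54) ≈ 0.2063.
MPK > 0.148, so the economy is dynamically efficient (under-saving).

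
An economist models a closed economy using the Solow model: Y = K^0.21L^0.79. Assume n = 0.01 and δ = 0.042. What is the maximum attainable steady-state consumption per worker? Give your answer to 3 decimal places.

c_gold ≈ 1.145

The effective depreciation rate is n + δ = 0.01 + 0.042 = 0.052.
Setting f'(k) = n+δ gives 0.21·k^(0.21−1) = 0.052, hence k_gold = (0.21/0.052)^(1/0.79) ≈ 5.8528.
y_gold = 5.8528^0.21 ≈ 1.4493.
c_gold = y_gold − (n+δ)·k_gold = 1.4493 − 0.052·5.8528 ≈ 1.1449.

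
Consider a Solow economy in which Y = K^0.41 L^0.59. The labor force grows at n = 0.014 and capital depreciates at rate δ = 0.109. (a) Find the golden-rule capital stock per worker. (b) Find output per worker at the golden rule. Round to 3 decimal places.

(a) k_gold ≈ 7.695; (b) y_gold ≈ 2.309

Capital per worker breaks even when investment replaces (n + δ)·k; here n + δ = 0.123.
Golden rule sets MPK = n+δ: 0.41·k^(0.41−1) = 0.123, so k_gold = (0.41/0.123)^(1/0.59) ≈ 7.6955.
y_gold = 7.6955^0.41 ≈ 2.3086.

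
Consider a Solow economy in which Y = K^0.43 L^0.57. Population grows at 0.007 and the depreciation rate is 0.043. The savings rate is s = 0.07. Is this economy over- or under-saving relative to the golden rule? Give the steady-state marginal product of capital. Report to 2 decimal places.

n + δ = 0.007 + 0.043 = 0.05.
Steady-state k*: s·k^0.43 = 0.05·k gives k* = (0.07/0.05)^(1/0.57) ≈ 1.8045.
MPK = 0.43·1.8045^(-0.57) ≈ 0.3071.
MPK > n+δ = 0.05, so the economy is dynamically efficient (under-saving).

under-saving; MPK ≈ 0.31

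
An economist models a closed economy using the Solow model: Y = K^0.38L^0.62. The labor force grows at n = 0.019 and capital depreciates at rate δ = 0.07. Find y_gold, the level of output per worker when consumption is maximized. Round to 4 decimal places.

y_gold ≈ 2.4343

Break-even investment rate: n + δ = 0.019 + 0.07 = 0.089.
Setting f'(k) = n+δ gives 0.38·k^(0.38−1) = 0.089, hence k_gold = (0.38/0.089)^(1/0.62) ≈ 10.3935.
Output: y_gold = k_gold^0.38 = 10.3935^0.38 ≈ 2.4343.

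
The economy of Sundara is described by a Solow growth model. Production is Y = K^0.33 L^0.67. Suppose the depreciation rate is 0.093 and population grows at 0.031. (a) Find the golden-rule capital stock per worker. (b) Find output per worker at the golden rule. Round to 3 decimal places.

Break-even investment rate: n + δ = 0.031 + 0.093 = 0.124.
Golden rule sets MPK = n+δ: 0.33·k^(0.33−1) = 0.124, so k_gold = (0.33/0.124)^(1/0.67) ≈ 4.3099.
y_gold = 4.3099^0.33 ≈ 1.6195.

(a) k_gold ≈ 4.310; (b) y_gold ≈ 1.619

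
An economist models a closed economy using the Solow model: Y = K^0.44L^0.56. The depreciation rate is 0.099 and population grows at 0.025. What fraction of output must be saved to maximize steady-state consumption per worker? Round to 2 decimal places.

s_gold = 0.44

Capital per worker breaks even when investment replaces (n + δ)·k; here n + δ = 0.124.
At the golden rule MPK = n+δ, and in any Cobb-Douglas steady state s = (n+δ)·k/y = MPK·k/y = capital's share 0.44.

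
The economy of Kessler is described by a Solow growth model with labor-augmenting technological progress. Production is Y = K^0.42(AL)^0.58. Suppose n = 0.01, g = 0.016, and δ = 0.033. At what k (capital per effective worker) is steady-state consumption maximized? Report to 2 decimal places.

k_gold ≈ 29.49

n + g + δ = 0.01 + 0.016 + 0.033 = 0.059.
At the golden rule the marginal product of capital equals n+g+δ: 0.42·k^(0.42−1) = 0.059. Solving, k_gold = (0.42/0.059)^(1/0.58) ≈ 29.4884.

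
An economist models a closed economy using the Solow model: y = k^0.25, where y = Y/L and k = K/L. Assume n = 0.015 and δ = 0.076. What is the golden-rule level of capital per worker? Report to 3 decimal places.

k_gold ≈ 3.848

The effective depreciation rate is n + δ = 0.015 + 0.076 = 0.091.
At the golden rule the marginal product of capital equals n+δ: 0.25·k^(0.25−1) = 0.091. Solving, k_gold = (0.25/0.091)^(1/0.75) ≈ 3.8477.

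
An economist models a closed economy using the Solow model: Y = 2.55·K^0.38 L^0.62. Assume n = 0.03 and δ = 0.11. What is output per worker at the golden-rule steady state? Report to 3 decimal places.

y_gold ≈ 8.346

n + δ = 0.03 + 0.11 = 0.14.
Maximizing c = f(k) − (n+δ)·k gives f'(k) = n+δ, i.e. 0.38·2.55·k^(0.38−1) = 0.14, so k_gold = (0.38·2.55/0.14)^(1/0.62) ≈ 22.6545.
Output: y_gold = 2.55·k_gold^0.38 = 2.55·22.6545^0.38 ≈ 8.3464.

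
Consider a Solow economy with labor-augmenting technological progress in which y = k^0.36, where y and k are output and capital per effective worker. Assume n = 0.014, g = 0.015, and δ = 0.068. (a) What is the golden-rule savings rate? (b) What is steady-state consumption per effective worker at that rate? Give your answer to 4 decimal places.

The effective depreciation rate is n + g + δ = 0.014 + 0.015 + 0.068 = 0.097.
For Cobb-Douglas, s_gold equals capital's share: s_gold = 0.36.
Setting f'(k) = n+g+δ gives 0.36·k^(0.36−1) = 0.097, hence k_gold = (0.36/0.097)^(1/0.64) ≈ 7.7605.
y_gold = 7.7605^0.36 ≈ 2.0910; c_gold = (1−0.36)·y_gold ≈ 1.3383.

(a) s_gold = 0.3600; (b) c_gold ≈ 1.3383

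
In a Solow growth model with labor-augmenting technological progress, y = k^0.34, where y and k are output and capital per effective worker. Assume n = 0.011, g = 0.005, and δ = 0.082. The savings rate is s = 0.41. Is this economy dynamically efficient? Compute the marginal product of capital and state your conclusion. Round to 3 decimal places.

n + g + δ = 0.011 + 0.005 + 0.082 = 0.098.
Steady-state k*: s·k^0.34 = 0.098·k gives k* = (0.41/0.098)^(1/0.66) ≈ 8.7449.
MPK = 0.34·8.7449^(-0.66) ≈ 0.0813.
MPK < n+g+δ = 0.098, so the economy is dynamically inefficient (over-saving).

dynamically inefficient; MPK ≈ 0.081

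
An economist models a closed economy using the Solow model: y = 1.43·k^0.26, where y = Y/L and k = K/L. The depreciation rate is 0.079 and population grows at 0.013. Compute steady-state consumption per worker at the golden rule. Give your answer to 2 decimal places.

c_gold ≈ 1.73

Break-even investment rate: n + δ = 0.013 + 0.079 = 0.092.
Golden rule sets MPK = n+δ: 0.26·1.43·k^(0.26−1) = 0.092, so k_gold = (0.26·1.43/0.092)^(1/0.74) ≈ 6.6012.
y_gold = 1.43·6.6012^0.26 ≈ 2.3358.
c_gold = y_gold − (n+δ)·k_gold = 2.3358 − 0.092·6.6012 ≈ 1.7285.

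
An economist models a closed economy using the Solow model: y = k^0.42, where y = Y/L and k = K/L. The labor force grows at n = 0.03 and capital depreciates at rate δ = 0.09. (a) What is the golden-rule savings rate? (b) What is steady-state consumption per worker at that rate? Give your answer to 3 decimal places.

(a) s_gold = 0.420; (b) c_gold ≈ 1.437

Break-even investment rate: n + δ = 0.03 + 0.09 = 0.12.
For Cobb-Douglas, s_gold equals capital's share: s_gold = 0.42.
At the golden rule the marginal product of capital equals n+δ: 0.42·k^(0.42−1) = 0.12. Solving, k_gold = (0.42/0.12)^(1/0.58) ≈ 8.6706.
y_gold = 8.6706^0.42 ≈ 2.4773; c_gold = (1−0.42)·y_gold ≈ 1.4368.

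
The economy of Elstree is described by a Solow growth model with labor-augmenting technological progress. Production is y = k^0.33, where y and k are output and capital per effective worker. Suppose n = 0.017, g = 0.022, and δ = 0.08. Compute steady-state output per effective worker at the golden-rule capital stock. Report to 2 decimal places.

n + g + δ = 0.017 + 0.022 + 0.08 = 0.119.
Golden rule sets MPK = n+g+δ: 0.33·k^(0.33−1) = 0.119, so k_gold = (0.33/0.119)^(1/0.67) ≈ 4.5829.
Output: y_gold = k_gold^0.33 = 4.5829^0.33 ≈ 1.6526.

y_gold ≈ 1.65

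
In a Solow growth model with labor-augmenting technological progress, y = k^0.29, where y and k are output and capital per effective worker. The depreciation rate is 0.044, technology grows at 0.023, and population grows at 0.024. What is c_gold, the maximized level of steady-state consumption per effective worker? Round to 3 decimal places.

The effective depreciation rate is n + g + δ = 0.024 + 0.023 + 0.044 = 0.091.
At the golden rule the marginal product of capital equals n+g+δ: 0.29·k^(0.29−1) = 0.091. Solving, k_gold = (0.29/0.091)^(1/0.71) ≈ 5.1163.
y_gold = 5.1163^0.29 ≈ 1.6054.
c_gold = y_gold − (n+g+δ)·k_gold = 1.6054 − 0.091·5.1163 ≈ 1.1399.

c_gold ≈ 1.140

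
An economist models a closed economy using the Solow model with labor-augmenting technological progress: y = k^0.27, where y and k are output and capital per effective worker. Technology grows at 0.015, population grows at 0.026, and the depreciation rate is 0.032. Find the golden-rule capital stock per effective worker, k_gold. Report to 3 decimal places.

Capital per effective worker breaks even when investment replaces (n + g + δ)·k; here n + g + δ = 0.073.
Golden rule sets MPK = n+g+δ: 0.27·k^(0.27−1) = 0.073, so k_gold = (0.27/0.073)^(1/0.73) ≈ 5.9998.

k_gold ≈ 6.000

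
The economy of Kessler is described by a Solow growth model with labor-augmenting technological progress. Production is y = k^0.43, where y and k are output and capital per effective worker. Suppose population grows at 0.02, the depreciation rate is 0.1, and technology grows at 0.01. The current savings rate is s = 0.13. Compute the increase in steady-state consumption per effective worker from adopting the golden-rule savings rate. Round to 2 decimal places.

Capital per effective worker breaks even when investment replaces (n + g + δ)·k; here n + g + δ = 0.13.
Current steady state (s = 0.13): k* = (0.13/0.13)^(1/0.57) ≈ 1.0000, y* = 1.0000^0.43 ≈ 1.0000, c* = (1−0.13)·1.0000 ≈ 0.8700.
At the golden rule the marginal product of capital equals n+g+δ: 0.43·k^(0.43−1) = 0.13. Solving, k_gold = (0.43/0.13)^(1/0.57) ≈ 8.1554.
y_gold = 8.1554^0.43 ≈ 2.4656, c_gold = y_gold − 0.13·k_gold ≈ 1.4054.
Gain: Δc = 1.4054 − 0.8700 ≈ 0.5354.

Δc ≈ 0.54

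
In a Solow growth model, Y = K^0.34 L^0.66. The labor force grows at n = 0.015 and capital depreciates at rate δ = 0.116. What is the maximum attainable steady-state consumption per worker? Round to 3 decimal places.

c_gold ≈ 1.079

The effective depreciation rate is n + δ = 0.015 + 0.116 = 0.131.
Setting f'(k) = n+δ gives 0.34·k^(0.34−1) = 0.131, hence k_gold = (0.34/0.131)^(1/0.66) ≈ 4.2422.
y_gold = 4.2422^0.34 ≈ 1.6345.
c_gold = y_gold − (n+δ)·k_gold = 1.6345 − 0.131·4.2422 ≈ 1.0788.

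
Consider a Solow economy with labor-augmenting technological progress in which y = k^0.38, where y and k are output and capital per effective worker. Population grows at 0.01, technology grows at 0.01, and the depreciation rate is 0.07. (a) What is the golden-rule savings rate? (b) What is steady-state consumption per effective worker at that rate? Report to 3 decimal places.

The effective depreciation rate is n + g + δ = 0.01 + 0.01 + 0.07 = 0.09.
For Cobb-Douglas, s_gold equals capital's share: s_gold = 0.38.
Maximizing c = f(k) − (n+g+δ)·k gives f'(k) = n+g+δ, i.e. 0.38·k^(0.38−1) = 0.09, so k_gold = (0.38/0.09)^(1/0.62) ≈ 10.2079.
y_gold = 10.2079^0.38 ≈ 2.4177; c_gold = (1−0.38)·y_gold ≈ 1.4990.

(a) s_gold = 0.380; (b) c_gold ≈ 1.499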